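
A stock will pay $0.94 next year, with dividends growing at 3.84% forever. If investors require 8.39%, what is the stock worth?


Formula: P = D1 / (r - g)
Spread: r - g = 0.0839 - 0.0384 = 0.0455
Substituting: P = $0.94 / 0.0455
P = $20.66

$20.66


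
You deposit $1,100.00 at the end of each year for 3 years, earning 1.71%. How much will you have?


Formula: FV = PMT * ((1+r)^n - 1) / r
Growth factor: (1 + 0.0171)^3 = 1.052182
Numerator: 1.052182 - 1 = 0.052182
FV = $1,100.00 * 0.052182 / 0.0171 = $3,356.75

$3,356.75


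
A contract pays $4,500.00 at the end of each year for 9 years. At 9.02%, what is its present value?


Formula: PV = PMT * (1 - (1+r)^(-n)) / r
Discount factor: (1 + 0.0902)^(-9) = 0.459668
Bracket: 1 - 0.459668 = 0.540332
PV = $4,500.00 * 0.540332 / 0.0902 = $26,956.69

$26,956.69


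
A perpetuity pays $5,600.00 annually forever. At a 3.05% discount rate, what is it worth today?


Formula: PV = C / r
Substituting: PV = $5,600.00 / 0.0305
PV = $183,606.56

$183,606.56


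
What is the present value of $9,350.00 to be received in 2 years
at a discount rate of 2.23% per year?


Formula: PV = FV / (1 + r)^n
Substituting: PV = $9,350.00 / (1 + 0.0223)^2
Discount factor: (1.0223)^2 = 1.045097
PV = $9,350.00 / 1.045097 = $8,946.54

$8,946.54


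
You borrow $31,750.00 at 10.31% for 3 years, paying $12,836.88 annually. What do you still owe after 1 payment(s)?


Formula: Balance = PV*(1+r)^k - PMT*((1+r)^k - 1)/r
Growth: (1 + 0.1031)^1 = 1.1031
Accumulated factor: ((1+r)^k - 1)/r = 1.0
Balance = $31,750.00 * 1.1031 - $12,836.88 * 1.0
Balance = $22,186.55

$22,186.55


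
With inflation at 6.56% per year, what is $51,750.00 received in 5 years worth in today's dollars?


Formula: Real value = nominal / (1 + inflation)^years
Price level: (1 + 0.0656)^5 = 1.37395
Real value = $51,750.00 / 1.37395 = $37,665.11

$37,665.11


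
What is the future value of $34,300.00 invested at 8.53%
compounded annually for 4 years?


Formula: FV = P * (1 + r)^n
Substituting: FV = $34,300.00 * (1 + 0.0853)^4
Growth factor: (1.0853)^4 = 1.387392
FV = $34,300.00 * 1.387392 = $47,587.55

$47,587.55


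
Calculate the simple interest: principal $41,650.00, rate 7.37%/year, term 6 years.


Formula: I = P * r * t
Substituting: I = $41,650.00 * 0.0737 * 6
Step: I = $41,650.00 * 0.4422
I = $18,417.63

$18,417.63


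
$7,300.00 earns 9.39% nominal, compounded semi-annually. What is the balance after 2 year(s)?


Formula: FV = P * (1 + r/m)^(m*t)
Period rate: r/m = 0.0939 / 2 = 0.04695
Total periods: m*t = 2 * 2 = 4
Growth factor: (1 + 0.04695)^4 = 1.201445
FV = $7,300.00 * 1.201445 = $8,770.55

$8,770.55


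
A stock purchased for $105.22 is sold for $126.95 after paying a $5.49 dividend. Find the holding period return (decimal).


Formula: HPR = (P1 - P0 + D) / P0
Gain: $126.95 - $105.22 + $5.49 = $27.22
HPR = $27.22 / $105.22 = 0.2587

0.2587


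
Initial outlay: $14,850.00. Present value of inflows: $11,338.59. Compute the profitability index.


Formula: PI = PV(cash flows) / initial investment
Substituting: PI = $11,338.59 / $14,850.00
PI = 0.7635

0.7635


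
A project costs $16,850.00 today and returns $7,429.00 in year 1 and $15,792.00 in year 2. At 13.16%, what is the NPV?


Formula: NPV = C0 + C1/(1+r) + C2/(1+r)^2
Discount C1: $7,429.00 / (1 + 0.1316) = $6,565.04
Discount C2: $15,792.00 / (1 + 0.1316)^2 = $12,332.50
NPV = -$16,850.00 + $6,565.04 + $12,332.50 = $2,047.54

$2,047.54


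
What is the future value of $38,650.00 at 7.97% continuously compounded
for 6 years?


Formula: FV = P * e^(r*t)
Exponent: r*t = 0.0797 * 6 = 0.4782
e^(0.4782) = 1.613168
FV = $38,650.00 * 1.613168 = $62,348.95

$62,348.95


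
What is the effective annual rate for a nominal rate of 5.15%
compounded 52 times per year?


Formula: EAR = (1 + r/m)^m - 1
Period rate: r/m = 0.0515 / 52 = 0.00099
Compounding: (1 + 0.00099)^52 = 1.052822
EAR = 1.052822 - 1 = 0.052822

0.052822


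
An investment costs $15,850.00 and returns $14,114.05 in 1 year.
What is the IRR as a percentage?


Formula: IRR = C1/C0 - 1
Substituting: IRR = $14,114.05 / $15,850.00 - 1
Ratio: 0.890476 - 1 = -0.109524
IRR = -10.9524%

-10.9524%


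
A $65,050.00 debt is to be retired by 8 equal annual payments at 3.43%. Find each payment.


Formula: PMT = PV * r / (1 - (1+r)^(-n))
Denominator: 1 - (1 + 0.0343)^(-8) = 0.236467
Numerator: $65,050.00 * 0.0343 = 2231.215
PMT = 2231.215 / 0.236467 = $9,435.63

$9,435.63


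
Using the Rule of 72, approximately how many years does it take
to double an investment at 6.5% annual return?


Formula: Years ≈ 72 / r
Substituting: Years ≈ 72 / 6.5
Years ≈ 11.1

11.1 years


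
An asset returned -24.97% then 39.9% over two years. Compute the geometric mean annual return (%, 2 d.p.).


Formula: Geometric mean = ((1+r1)*(1+r2))^(1/2) - 1
Product: (1 + -0.2497) * (1 + 0.399) = 0.7503 * 1.399 = 1.04967
Square root: 1.04967^0.5 = 1.024534
Geometric mean = 1.024534 - 1 = 0.024534
As percentage: 2.45%

2.45%


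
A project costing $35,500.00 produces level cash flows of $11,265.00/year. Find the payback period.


Formula: Payback = investment / annual cash flow
Substituting: Payback = $35,500.00 / $11,265.00
Payback = 3.1514 years

3.1514 years


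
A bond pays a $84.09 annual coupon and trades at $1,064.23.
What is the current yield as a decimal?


Formula: Current yield = annual coupon / price
Substituting: CY = $84.09 / $1,064.23
CY = 0.079015

0.079015


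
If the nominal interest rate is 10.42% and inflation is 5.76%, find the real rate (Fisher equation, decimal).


Formula: (1 + r_real) = (1 + r_nom) / (1 + inflation)
Substituting: (1 + r_real) = 1.1042 / 1.0576
(1 + r_real) = 1.044062
r_real = 1.044062 - 1 = 0.044062

0.044062


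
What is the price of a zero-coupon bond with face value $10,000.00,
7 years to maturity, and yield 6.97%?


Formula: Price = FV / (1 + r)^n
Substituting: Price = $10,000.00 / (1 + 0.0697)^7
Discount factor: (1.0697)^7 = 1.602633
Price = $10,000.00 / 1.602633 = $6,239.73

$6,239.73


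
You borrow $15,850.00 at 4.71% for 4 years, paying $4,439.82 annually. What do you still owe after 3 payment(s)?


Formula: Balance = PV*(1+r)^k - PMT*((1+r)^k - 1)/r
Growth: (1 + 0.0471)^3 = 1.14806
Accumulated factor: ((1+r)^k - 1)/r = 3.143518
Balance = $15,850.00 * 1.14806 - $4,439.82 * 3.143518
Balance = $4,240.09

$4,240.09


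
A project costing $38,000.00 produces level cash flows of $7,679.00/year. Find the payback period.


Formula: Payback = investment / annual cash flow
Substituting: Payback = $38,000.00 / $7,679.00
Payback = 4.9486 years

4.9486 years


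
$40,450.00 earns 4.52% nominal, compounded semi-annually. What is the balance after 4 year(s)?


Formula: FV = P * (1 + r/m)^(m*t)
Period rate: r/m = 0.0452 / 2 = 0.0226
Total periods: m*t = 2 * 4 = 8
Growth factor: (1 + 0.0226)^8 = 1.195766
FV = $40,450.00 * 1.195766 = $48,368.75

$48,368.75


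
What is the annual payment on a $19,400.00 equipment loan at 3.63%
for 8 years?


Formula: PMT = PV * r / (1 - (1+r)^(-n))
Denominator: 1 - (1 + 0.0363)^(-8) = 0.248176
Numerator: $19,400.00 * 0.0363 = 704.22
PMT = 704.22 / 0.248176 = $2,837.58

$2,837.58


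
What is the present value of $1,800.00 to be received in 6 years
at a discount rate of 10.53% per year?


Formula: PV = FV / (1 + r)^n
Substituting: PV = $1,800.00 / (1 + 0.1053)^6
Discount factor: (1.1053)^6 = 1.823396
PV = $1,800.00 / 1.823396 = $987.17

$987.17


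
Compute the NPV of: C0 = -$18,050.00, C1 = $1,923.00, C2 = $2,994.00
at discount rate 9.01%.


Formula: NPV = C0 + C1/(1+r) + C2/(1+r)^2
Discount C1: $1,923.00 / (1 + 0.0901) = $1,764.06
Discount C2: $2,994.00 / (1 + 0.0901)^2 = $2,519.53
NPV = -$18,050.00 + $1,764.06 + $2,519.53 = -$13,766.41

-$13,766.41


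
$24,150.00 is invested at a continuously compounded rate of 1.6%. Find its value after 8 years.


Formula: FV = P * e^(r*t)
Exponent: r*t = 0.016 * 8 = 0.128
e^(0.128) = 1.136553
FV = $24,150.00 * 1.136553 = $27,447.76

$27,447.76


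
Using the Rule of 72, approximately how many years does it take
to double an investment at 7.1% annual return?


Formula: Years ≈ 72 / r
Substituting: Years ≈ 72 / 7.1
Years ≈ 10.1

10.1 years


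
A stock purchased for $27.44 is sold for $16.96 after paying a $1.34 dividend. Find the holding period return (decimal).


Formula: HPR = (P1 - P0 + D) / P0
Gain: $16.96 - $27.44 + $1.34 = -$9.14
HPR = -$9.14 / $27.44 = -0.3331

-0.3331


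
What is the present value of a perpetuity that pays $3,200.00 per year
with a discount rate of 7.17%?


Formula: PV = C / r
Substituting: PV = $3,200.00 / 0.0717
PV = $44,630.40

$44,630.40


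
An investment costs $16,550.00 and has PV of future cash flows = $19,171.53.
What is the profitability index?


Formula: PI = PV(cash flows) / initial investment
Substituting: PI = $19,171.53 / $16,550.00
PI = 1.1584

1.1584


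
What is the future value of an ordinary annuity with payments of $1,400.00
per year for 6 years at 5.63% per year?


Formula: FV = PMT * ((1+r)^n - 1) / r
Growth factor: (1 + 0.0563)^6 = 1.389069
Numerator: 1.389069 - 1 = 0.389069
FV = $1,400.00 * 0.389069 / 0.0563 = $9,674.88

$9,674.88


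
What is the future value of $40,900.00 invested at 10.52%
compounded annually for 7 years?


Formula: FV = P * (1 + r)^n
Substituting: FV = $40,900.00 * (1 + 0.1052)^7
Growth factor: (1.1052)^7 = 2.014124
FV = $40,900.00 * 2.014124 = $82,377.66

$82,377.66


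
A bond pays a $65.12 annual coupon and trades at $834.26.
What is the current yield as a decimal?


Formula: Current yield = annual coupon / price
Substituting: CY = $65.12 / $834.26
CY = 0.078057

0.078057


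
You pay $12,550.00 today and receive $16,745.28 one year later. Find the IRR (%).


Formula: IRR = C1/C0 - 1
Substituting: IRR = $16,745.28 / $12,550.00 - 1
Ratio: 1.334285 - 1 = 0.334285
IRR = 33.4285%

33.4285%


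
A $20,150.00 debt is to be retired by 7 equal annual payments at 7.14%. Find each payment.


Formula: PMT = PV * r / (1 - (1+r)^(-n))
Denominator: 1 - (1 + 0.0714)^(-7) = 0.382924
Numerator: $20,150.00 * 0.0714 = 1438.71
PMT = 1438.71 / 0.382924 = $3,757.17

$3,757.17


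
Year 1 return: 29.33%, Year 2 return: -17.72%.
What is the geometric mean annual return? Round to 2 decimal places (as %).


Formula: Geometric mean = ((1+r1)*(1+r2))^(1/2) - 1
Product: (1 + 0.2933) * (1 + -0.1772) = 1.2933 * 0.8228 = 1.064127
Square root: 1.064127^0.5 = 1.031565
Geometric mean = 1.031565 - 1 = 0.031565
As percentage: 3.16%

3.16%


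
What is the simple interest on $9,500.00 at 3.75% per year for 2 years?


Formula: I = P * r * t
Substituting: I = $9,500.00 * 0.0375 * 2
Step: I = $9,500.00 * 0.075
I = $712.50

$712.50


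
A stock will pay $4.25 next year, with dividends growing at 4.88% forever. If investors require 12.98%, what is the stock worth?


Formula: P = D1 / (r - g)
Spread: r - g = 0.1298 - 0.0488 = 0.081
Substituting: P = $4.25 / 0.081
P = $52.47

$52.47


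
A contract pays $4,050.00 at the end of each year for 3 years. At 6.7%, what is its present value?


Formula: PV = PMT * (1 - (1+r)^(-n)) / r
Discount factor: (1 + 0.067)^(-3) = 0.823203
Bracket: 1 - 0.823203 = 0.176797
PV = $4,050.00 * 0.176797 / 0.067 = $10,687.01

$10,687.01


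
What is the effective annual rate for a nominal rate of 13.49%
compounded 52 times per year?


Formula: EAR = (1 + r/m)^m - 1
Period rate: r/m = 0.1349 / 52 = 0.002594
Compounding: (1 + 0.002594)^52 = 1.144222
EAR = 1.144222 - 1 = 0.144222

0.144222


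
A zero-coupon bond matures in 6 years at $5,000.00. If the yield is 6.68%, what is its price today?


Formula: Price = FV / (1 + r)^n
Substituting: Price = $5,000.00 / (1 + 0.0668)^6
Discount factor: (1.0668)^6 = 1.474002
Price = $5,000.00 / 1.474002 = $3,392.13

$3,392.13


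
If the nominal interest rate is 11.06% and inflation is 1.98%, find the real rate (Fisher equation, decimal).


Formula: (1 + r_real) = (1 + r_nom) / (1 + inflation)
Substituting: (1 + r_real) = 1.1106 / 1.0198
(1 + r_real) = 1.089037
r_real = 1.089037 - 1 = 0.089037

0.089037


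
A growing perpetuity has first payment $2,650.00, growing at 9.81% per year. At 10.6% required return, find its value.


Formula: PV = C / (r - g)
Spread: r - g = 0.106 - 0.0981 = 0.0079
Substituting: PV = $2,650.00 / 0.0079
PV = $335,443.04

$335,443.04


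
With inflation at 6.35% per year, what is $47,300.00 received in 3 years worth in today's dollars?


Formula: Real value = nominal / (1 + inflation)^years
Price level: (1 + 0.0635)^3 = 1.202853
Real value = $47,300.00 / 1.202853 = $39,323.18

$39,323.18


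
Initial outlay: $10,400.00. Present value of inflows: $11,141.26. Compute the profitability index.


Formula: PI = PV(cash flows) / initial investment
Substituting: PI = $11,141.26 / $10,400.00
PI = 1.0713

1.0713


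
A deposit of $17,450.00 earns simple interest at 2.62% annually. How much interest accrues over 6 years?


Formula: I = P * r * t
Substituting: I = $17,450.00 * 0.0262 * 6
Step: I = $17,450.00 * 0.1572
I = $2,743.14

$2,743.14


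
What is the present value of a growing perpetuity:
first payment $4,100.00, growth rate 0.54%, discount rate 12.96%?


Formula: PV = C / (r - g)
Spread: r - g = 0.1296 - 0.0054 = 0.1242
Substituting: PV = $4,100.00 / 0.1242
PV = $33,011.27

$33,011.27


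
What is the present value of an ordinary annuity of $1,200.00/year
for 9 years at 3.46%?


Formula: PV = PMT * (1 - (1+r)^(-n)) / r
Discount factor: (1 + 0.0346)^(-9) = 0.736288
Bracket: 1 - 0.736288 = 0.263712
PV = $1,200.00 * 0.263712 / 0.0346 = $9,146.08

$9,146.08


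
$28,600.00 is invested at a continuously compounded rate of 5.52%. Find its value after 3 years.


Formula: FV = P * e^(r*t)
Exponent: r*t = 0.0552 * 3 = 0.1656
e^(0.1656) = 1.180101
FV = $28,600.00 * 1.180101 = $33,750.89

$33,750.89


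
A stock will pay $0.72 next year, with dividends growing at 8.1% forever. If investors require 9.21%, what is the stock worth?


Formula: P = D1 / (r - g)
Spread: r - g = 0.0921 - 0.081 = 0.0111
Substituting: P = $0.72 / 0.0111
P = $64.86

$64.86


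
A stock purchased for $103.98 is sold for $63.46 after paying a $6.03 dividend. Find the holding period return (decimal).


Formula: HPR = (P1 - P0 + D) / P0
Gain: $63.46 - $103.98 + $6.03 = -$34.49
HPR = -$34.49 / $103.98 = -0.3317

-0.3317


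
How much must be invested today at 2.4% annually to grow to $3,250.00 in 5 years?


Formula: PV = FV / (1 + r)^n
Substituting: PV = $3,250.00 / (1 + 0.024)^5
Discount factor: (1.024)^5 = 1.1259
PV = $3,250.00 / 1.1259 = $2,886.58

$2,886.58


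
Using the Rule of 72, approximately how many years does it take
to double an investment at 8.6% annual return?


Formula: Years ≈ 72 / r
Substituting: Years ≈ 72 / 8.6
Years ≈ 8.4

8.4 years


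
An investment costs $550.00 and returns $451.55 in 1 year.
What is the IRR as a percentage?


Formula: IRR = C1/C0 - 1
Substituting: IRR = $451.55 / $550.00 - 1
Ratio: 0.821 - 1 = -0.179
IRR = -17.9%

-17.9%


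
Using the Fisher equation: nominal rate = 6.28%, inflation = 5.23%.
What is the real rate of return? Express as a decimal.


Formula: (1 + r_real) = (1 + r_nom) / (1 + inflation)
Substituting: (1 + r_real) = 1.0628 / 1.0523
(1 + r_real) = 1.009978
r_real = 1.009978 - 1 = 0.009978

0.009978


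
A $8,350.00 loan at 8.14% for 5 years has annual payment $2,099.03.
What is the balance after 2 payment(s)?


Formula: Balance = PV*(1+r)^k - PMT*((1+r)^k - 1)/r
Growth: (1 + 0.0814)^2 = 1.169426
Accumulated factor: ((1+r)^k - 1)/r = 2.0814
Balance = $8,350.00 * 1.169426 - $2,099.03 * 2.0814
Balance = $5,395.79

$5,395.79


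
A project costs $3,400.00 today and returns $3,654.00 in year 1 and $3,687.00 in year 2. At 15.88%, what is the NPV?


Formula: NPV = C0 + C1/(1+r) + C2/(1+r)^2
Discount C1: $3,654.00 / (1 + 0.1588) = $3,153.26
Discount C2: $3,687.00 / (1 + 0.1588)^2 = $2,745.72
NPV = -$3,400.00 + $3,153.26 + $2,745.72 = $2,498.98

$2,498.98


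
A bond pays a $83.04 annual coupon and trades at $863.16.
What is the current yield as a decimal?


Formula: Current yield = annual coupon / price
Substituting: CY = $83.04 / $863.16
CY = 0.096205

0.096205


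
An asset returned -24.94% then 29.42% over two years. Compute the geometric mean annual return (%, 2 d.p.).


Formula: Geometric mean = ((1+r1)*(1+r2))^(1/2) - 1
Product: (1 + -0.2494) * (1 + 0.2942) = 0.7506 * 1.2942 = 0.971427
Square root: 0.971427^0.5 = 0.98561
Geometric mean = 0.98561 - 1 = -0.01439
As percentage: -1.44%

-1.44%


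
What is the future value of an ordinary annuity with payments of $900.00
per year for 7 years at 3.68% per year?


Formula: FV = PMT * ((1+r)^n - 1) / r
Growth factor: (1 + 0.0368)^7 = 1.287849
Numerator: 1.287849 - 1 = 0.287849
FV = $900.00 * 0.287849 / 0.0368 = $7,039.78

$7,039.78


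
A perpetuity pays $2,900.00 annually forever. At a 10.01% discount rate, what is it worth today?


Formula: PV = C / r
Substituting: PV = $2,900.00 / 0.1001
PV = $28,971.03

$28,971.03


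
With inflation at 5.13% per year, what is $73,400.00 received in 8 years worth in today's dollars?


Formula: Real value = nominal / (1 + inflation)^years
Price level: (1 + 0.0513)^8 = 1.492153
Real value = $73,400.00 / 1.492153 = $49,190.67

$49,190.67


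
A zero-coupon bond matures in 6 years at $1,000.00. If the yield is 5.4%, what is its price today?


Formula: Price = FV / (1 + r)^n
Substituting: Price = $1,000.00 / (1 + 0.054)^6
Discount factor: (1.054)^6 = 1.37102
Price = $1,000.00 / 1.37102 = $729.38

$729.38


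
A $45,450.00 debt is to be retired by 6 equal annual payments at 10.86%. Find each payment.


Formula: PMT = PV * r / (1 - (1+r)^(-n))
Denominator: 1 - (1 + 0.1086)^(-6) = 0.461295
Numerator: $45,450.00 * 0.1086 = 4935.87
PMT = 4935.87 / 0.461295 = $10,700.02

$10,700.02


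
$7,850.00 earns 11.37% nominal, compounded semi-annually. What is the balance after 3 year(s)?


Formula: FV = P * (1 + r/m)^(m*t)
Period rate: r/m = 0.1137 / 2 = 0.05685
Total periods: m*t = 2 * 3 = 6
Growth factor: (1 + 0.05685)^6 = 1.393414
FV = $7,850.00 * 1.393414 = $10,938.30

$10,938.30


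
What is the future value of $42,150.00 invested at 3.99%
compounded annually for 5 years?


Formula: FV = P * (1 + r)^n
Substituting: FV = $42,150.00 * (1 + 0.0399)^5
Growth factor: (1.0399)^5 = 1.216068
FV = $42,150.00 * 1.216068 = $51,257.27

$51,257.27


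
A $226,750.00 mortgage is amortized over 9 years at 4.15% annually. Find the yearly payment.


Formula: PMT = PV * r / (1 - (1+r)^(-n))
Denominator: 1 - (1 + 0.0415)^(-9) = 0.306468
Numerator: $226,750.00 * 0.0415 = 9410.125
PMT = 9410.125 / 0.306468 = $30,705.09

$30,705.09


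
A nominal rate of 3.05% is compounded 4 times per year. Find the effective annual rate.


Formula: EAR = (1 + r/m)^m - 1
Period rate: r/m = 0.0305 / 4 = 0.007625
Compounding: (1 + 0.007625)^4 = 1.030851
EAR = 1.030851 - 1 = 0.030851

0.030851


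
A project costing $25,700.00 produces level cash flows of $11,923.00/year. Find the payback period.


Formula: Payback = investment / annual cash flow
Substituting: Payback = $25,700.00 / $11,923.00
Payback = 2.1555 years

2.1555 years


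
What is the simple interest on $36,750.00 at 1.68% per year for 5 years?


Formula: I = P * r * t
Substituting: I = $36,750.00 * 0.0168 * 5
Step: I = $36,750.00 * 0.084
I = $3,087.00

$3,087.00


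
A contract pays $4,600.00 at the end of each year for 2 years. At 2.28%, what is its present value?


Formula: PV = PMT * (1 - (1+r)^(-n)) / r
Discount factor: (1 + 0.0228)^(-2) = 0.955913
Bracket: 1 - 0.955913 = 0.044087
PV = $4,600.00 * 0.044087 / 0.0228 = $8,894.66

$8,894.66


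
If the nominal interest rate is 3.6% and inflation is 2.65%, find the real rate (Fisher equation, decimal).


Formula: (1 + r_real) = (1 + r_nom) / (1 + inflation)
Substituting: (1 + r_real) = 1.036 / 1.0265
(1 + r_real) = 1.009255
r_real = 1.009255 - 1 = 0.009255

0.009255


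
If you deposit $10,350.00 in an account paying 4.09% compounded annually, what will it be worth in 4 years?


Formula: FV = P * (1 + r)^n
Substituting: FV = $10,350.00 * (1 + 0.0409)^4
Growth factor: (1.0409)^4 = 1.173913
FV = $10,350.00 * 1.173913 = $12,150.00

$12,150.00


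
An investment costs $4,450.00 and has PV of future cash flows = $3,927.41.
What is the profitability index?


Formula: PI = PV(cash flows) / initial investment
Substituting: PI = $3,927.41 / $4,450.00
PI = 0.8826

0.8826


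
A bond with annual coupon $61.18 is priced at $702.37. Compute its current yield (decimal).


Formula: Current yield = annual coupon / price
Substituting: CY = $61.18 / $702.37
CY = 0.087105

0.087105


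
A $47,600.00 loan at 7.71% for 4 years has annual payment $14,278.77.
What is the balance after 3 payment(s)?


Formula: Balance = PV*(1+r)^k - PMT*((1+r)^k - 1)/r
Growth: (1 + 0.0771)^3 = 1.249592
Accumulated factor: ((1+r)^k - 1)/r = 3.237244
Balance = $47,600.00 * 1.249592 - $14,278.77 * 3.237244
Balance = $13,256.69

$13,256.69


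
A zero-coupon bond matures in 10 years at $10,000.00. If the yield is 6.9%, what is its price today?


Formula: Price = FV / (1 + r)^n
Substituting: Price = $10,000.00 / (1 + 0.069)^10
Discount factor: (1.069)^10 = 1.948844
Price = $10,000.00 / 1.948844 = $5,131.25

$5,131.25


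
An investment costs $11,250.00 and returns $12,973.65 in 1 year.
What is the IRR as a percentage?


Formula: IRR = C1/C0 - 1
Substituting: IRR = $12,973.65 / $11,250.00 - 1
Ratio: 1.153213 - 1 = 0.153213
IRR = 15.3213%

15.3213%


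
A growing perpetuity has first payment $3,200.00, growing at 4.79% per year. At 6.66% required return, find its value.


Formula: PV = C / (r - g)
Spread: r - g = 0.0666 - 0.0479 = 0.0187
Substituting: PV = $3,200.00 / 0.0187
PV = $171,122.99

$171,122.99


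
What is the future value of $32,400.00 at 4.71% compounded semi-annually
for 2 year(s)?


Formula: FV = P * (1 + r/m)^(m*t)
Period rate: r/m = 0.0471 / 2 = 0.02355
Total periods: m*t = 2 * 2 = 4
Growth factor: (1 + 0.02355)^4 = 1.09758
FV = $32,400.00 * 1.09758 = $35,561.60

$35,561.60


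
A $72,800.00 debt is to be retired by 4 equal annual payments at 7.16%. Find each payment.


Formula: PMT = PV * r / (1 - (1+r)^(-n))
Denominator: 1 - (1 + 0.0716)^(-4) = 0.241651
Numerator: $72,800.00 * 0.0716 = 5212.48
PMT = 5212.48 / 0.241651 = $21,570.29

$21,570.29


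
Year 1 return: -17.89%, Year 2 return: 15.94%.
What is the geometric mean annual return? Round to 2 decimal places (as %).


Formula: Geometric mean = ((1+r1)*(1+r2))^(1/2) - 1
Product: (1 + -0.1789) * (1 + 0.1594) = 0.8211 * 1.1594 = 0.951983
Square root: 0.951983^0.5 = 0.975696
Geometric mean = 0.975696 - 1 = -0.024304
As percentage: -2.43%

-2.43%


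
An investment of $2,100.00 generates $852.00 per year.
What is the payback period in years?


Formula: Payback = investment / annual cash flow
Substituting: Payback = $2,100.00 / $852.00
Payback = 2.4648 years

2.4648 years


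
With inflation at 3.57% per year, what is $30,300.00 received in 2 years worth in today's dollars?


Formula: Real value = nominal / (1 + inflation)^years
Price level: (1 + 0.0357)^2 = 1.072674
Real value = $30,300.00 / 1.072674 = $28,247.15

$28,247.15


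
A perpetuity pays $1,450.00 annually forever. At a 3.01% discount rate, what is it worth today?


Formula: PV = C / r
Substituting: PV = $1,450.00 / 0.0301
PV = $48,172.76

$48,172.76


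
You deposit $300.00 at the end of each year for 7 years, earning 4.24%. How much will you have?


Formula: FV = PMT * ((1+r)^n - 1) / r
Growth factor: (1 + 0.0424)^7 = 1.337337
Numerator: 1.337337 - 1 = 0.337337
FV = $300.00 * 0.337337 / 0.0424 = $2,386.82

$2,386.82


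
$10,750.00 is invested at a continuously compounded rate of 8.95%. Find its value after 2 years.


Formula: FV = P * e^(r*t)
Exponent: r*t = 0.0895 * 2 = 0.179
e^(0.179) = 1.196021
FV = $10,750.00 * 1.196021 = $12,857.22

$12,857.22


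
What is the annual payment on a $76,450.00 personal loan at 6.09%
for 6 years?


Formula: PMT = PV * r / (1 - (1+r)^(-n))
Denominator: 1 - (1 + 0.0609)^(-6) = 0.29862
Numerator: $76,450.00 * 0.0609 = 4655.805
PMT = 4655.805 / 0.29862 = $15,591.06

$15,591.06


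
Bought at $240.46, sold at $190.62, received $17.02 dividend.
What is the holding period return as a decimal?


Formula: HPR = (P1 - P0 + D) / P0
Gain: $190.62 - $240.46 + $17.02 = -$32.82
HPR = -$32.82 / $240.46 = -0.1365

-0.1365


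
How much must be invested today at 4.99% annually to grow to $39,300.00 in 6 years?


Formula: PV = FV / (1 + r)^n
Substituting: PV = $39,300.00 / (1 + 0.0499)^6
Discount factor: (1.0499)^6 = 1.33933
PV = $39,300.00 / 1.33933 = $29,343.03

$29,343.03


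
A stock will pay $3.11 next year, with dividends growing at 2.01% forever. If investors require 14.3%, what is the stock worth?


Formula: P = D1 / (r - g)
Spread: r - g = 0.143 - 0.0201 = 0.1229
Substituting: P = $3.11 / 0.1229
P = $25.31

$25.31


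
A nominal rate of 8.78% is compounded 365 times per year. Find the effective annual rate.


Formula: EAR = (1 + r/m)^m - 1
Period rate: r/m = 0.0878 / 365 = 0.000241
Compounding: (1 + 0.000241)^365 = 1.091758
EAR = 1.091758 - 1 = 0.091758

0.091758


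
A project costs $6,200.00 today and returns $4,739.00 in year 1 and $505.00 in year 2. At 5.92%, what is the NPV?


Formula: NPV = C0 + C1/(1+r) + C2/(1+r)^2
Discount C1: $4,739.00 / (1 + 0.0592) = $4,474.13
Discount C2: $505.00 / (1 + 0.0592)^2 = $450.13
NPV = -$6,200.00 + $4,474.13 + $450.13 = -$1,275.74

-$1,275.74


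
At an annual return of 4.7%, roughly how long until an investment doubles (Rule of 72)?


Formula: Years ≈ 72 / r
Substituting: Years ≈ 72 / 4.7
Years ≈ 15.3

15.3 years


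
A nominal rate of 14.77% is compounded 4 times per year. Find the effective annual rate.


Formula: EAR = (1 + r/m)^m - 1
Period rate: r/m = 0.1477 / 4 = 0.036925
Compounding: (1 + 0.036925)^4 = 1.156084
EAR = 1.156084 - 1 = 0.156084

0.156084


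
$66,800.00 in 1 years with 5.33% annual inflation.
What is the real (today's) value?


Formula: Real value = nominal / (1 + inflation)^years
Price level: (1 + 0.0533)^1 = 1.0533
Real value = $66,800.00 / 1.0533 = $63,419.73

$63,419.73


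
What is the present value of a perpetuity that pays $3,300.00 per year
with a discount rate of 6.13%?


Formula: PV = C / r
Substituting: PV = $3,300.00 / 0.0613
PV = $53,833.61

$53,833.61


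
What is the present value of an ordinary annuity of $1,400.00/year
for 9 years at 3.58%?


Formula: PV = PMT * (1 - (1+r)^(-n)) / r
Discount factor: (1 + 0.0358)^(-9) = 0.728646
Bracket: 1 - 0.728646 = 0.271354
PV = $1,400.00 * 0.271354 / 0.0358 = $10,611.59

$10,611.59


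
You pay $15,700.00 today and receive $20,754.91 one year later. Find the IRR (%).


Formula: IRR = C1/C0 - 1
Substituting: IRR = $20,754.91 / $15,700.00 - 1
Ratio: 1.321969 - 1 = 0.321969
IRR = 32.1969%

32.1969%


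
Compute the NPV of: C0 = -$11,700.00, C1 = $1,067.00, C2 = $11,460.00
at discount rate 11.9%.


Formula: NPV = C0 + C1/(1+r) + C2/(1+r)^2
Discount C1: $1,067.00 / (1 + 0.119) = $953.53
Discount C2: $11,460.00 / (1 + 0.119)^2 = $9,152.18
NPV = -$11,700.00 + $953.53 + $9,152.18 = -$1,594.29

-$1,594.29


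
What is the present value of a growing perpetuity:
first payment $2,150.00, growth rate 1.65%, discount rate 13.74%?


Formula: PV = C / (r - g)
Spread: r - g = 0.1374 - 0.0165 = 0.1209
Substituting: PV = $2,150.00 / 0.1209
PV = $17,783.29

$17,783.29


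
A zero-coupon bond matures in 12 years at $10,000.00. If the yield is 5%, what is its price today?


Formula: Price = FV / (1 + r)^n
Substituting: Price = $10,000.00 / (1 + 0.05)^12
Discount factor: (1.05)^12 = 1.795856
Price = $10,000.00 / 1.795856 = $5,568.37

$5,568.37


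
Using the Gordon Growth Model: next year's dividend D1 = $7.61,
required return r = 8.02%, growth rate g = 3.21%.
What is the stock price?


Formula: P = D1 / (r - g)
Spread: r - g = 0.0802 - 0.0321 = 0.0481
Substituting: P = $7.61 / 0.0481
P = $158.21

$158.21


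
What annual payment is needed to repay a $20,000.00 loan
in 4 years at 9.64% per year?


Formula: PMT = PV * r / (1 - (1+r)^(-n))
Denominator: 1 - (1 + 0.0964)^(-4) = 0.307972
Numerator: $20,000.00 * 0.0964 = 1928.0
PMT = 1928.0 / 0.307972 = $6,260.32

$6,260.32


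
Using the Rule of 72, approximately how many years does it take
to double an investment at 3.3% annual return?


Formula: Years ≈ 72 / r
Substituting: Years ≈ 72 / 3.3
Years ≈ 21.8

21.8 years


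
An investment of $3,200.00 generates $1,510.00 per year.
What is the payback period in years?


Formula: Payback = investment / annual cash flow
Substituting: Payback = $3,200.00 / $1,510.00
Payback = 2.1192 years

2.1192 years


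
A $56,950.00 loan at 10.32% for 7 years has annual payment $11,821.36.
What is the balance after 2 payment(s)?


Formula: Balance = PV*(1+r)^k - PMT*((1+r)^k - 1)/r
Growth: (1 + 0.1032)^2 = 1.21705
Accumulated factor: ((1+r)^k - 1)/r = 2.1032
Balance = $56,950.00 * 1.21705 - $11,821.36 * 2.1032
Balance = $44,448.33

$44,448.33


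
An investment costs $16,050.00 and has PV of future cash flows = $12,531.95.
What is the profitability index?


Formula: PI = PV(cash flows) / initial investment
Substituting: PI = $12,531.95 / $16,050.00
PI = 0.7808

0.7808


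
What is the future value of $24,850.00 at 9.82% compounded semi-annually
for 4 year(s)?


Formula: FV = P * (1 + r/m)^(m*t)
Period rate: r/m = 0.0982 / 2 = 0.0491
Total periods: m*t = 2 * 4 = 8
Growth factor: (1 + 0.0491)^8 = 1.467355
FV = $24,850.00 * 1.467355 = $36,463.76

$36,463.76


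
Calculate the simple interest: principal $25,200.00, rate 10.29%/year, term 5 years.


Formula: I = P * r * t
Substituting: I = $25,200.00 * 0.1029 * 5
Step: I = $25,200.00 * 0.5145
I = $12,965.40

$12,965.40


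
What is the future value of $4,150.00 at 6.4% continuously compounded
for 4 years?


Formula: FV = P * e^(r*t)
Exponent: r*t = 0.064 * 4 = 0.256
e^(0.256) = 1.291753
FV = $4,150.00 * 1.291753 = $5,360.77

$5,360.77


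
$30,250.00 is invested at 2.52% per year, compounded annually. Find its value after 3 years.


Formula: FV = P * (1 + r)^n
Substituting: FV = $30,250.00 * (1 + 0.0252)^3
Growth factor: (1.0252)^3 = 1.077521
FV = $30,250.00 * 1.077521 = $32,595.01

$32,595.01


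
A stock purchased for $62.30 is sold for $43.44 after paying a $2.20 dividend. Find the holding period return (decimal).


Formula: HPR = (P1 - P0 + D) / P0
Gain: $43.44 - $62.30 + $2.20 = -$16.66
HPR = -$16.66 / $62.30 = -0.2674

-0.2674


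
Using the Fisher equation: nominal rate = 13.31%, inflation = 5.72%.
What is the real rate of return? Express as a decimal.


Formula: (1 + r_real) = (1 + r_nom) / (1 + inflation)
Substituting: (1 + r_real) = 1.1331 / 1.0572
(1 + r_real) = 1.071793
r_real = 1.071793 - 1 = 0.071793

0.071793


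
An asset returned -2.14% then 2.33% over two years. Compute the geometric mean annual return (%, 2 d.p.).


Formula: Geometric mean = ((1+r1)*(1+r2))^(1/2) - 1
Product: (1 + -0.0214) * (1 + 0.0233) = 0.9786 * 1.0233 = 1.001401
Square root: 1.001401^0.5 = 1.0007
Geometric mean = 1.0007 - 1 = 0.0007
As percentage: 0.07%

0.07%


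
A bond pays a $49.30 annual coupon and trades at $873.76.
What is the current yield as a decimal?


Formula: Current yield = annual coupon / price
Substituting: CY = $49.30 / $873.76
CY = 0.056423

0.056423


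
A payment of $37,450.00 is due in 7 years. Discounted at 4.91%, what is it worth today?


Formula: PV = FV / (1 + r)^n
Substituting: PV = $37,450.00 / (1 + 0.0491)^7
Discount factor: (1.0491)^7 = 1.398679
PV = $37,450.00 / 1.398679 = $26,775.25

$26,775.25


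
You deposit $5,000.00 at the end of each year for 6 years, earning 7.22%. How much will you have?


Formula: FV = PMT * ((1+r)^n - 1) / r
Growth factor: (1 + 0.0722)^6 = 1.519339
Numerator: 1.519339 - 1 = 0.519339
FV = $5,000.00 * 0.519339 / 0.0722 = $35,965.34

$35,965.34


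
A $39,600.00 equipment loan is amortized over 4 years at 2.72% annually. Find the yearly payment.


Formula: PMT = PV * r / (1 - (1+r)^(-n))
Denominator: 1 - (1 + 0.0272)^(-4) = 0.101786
Numerator: $39,600.00 * 0.0272 = 1077.12
PMT = 1077.12 / 0.101786 = $10,582.23

$10,582.23


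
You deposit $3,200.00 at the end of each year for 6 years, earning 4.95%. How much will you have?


Formula: FV = PMT * ((1+r)^n - 1) / r
Growth factor: (1 + 0.0495)^6 = 1.336271
Numerator: 1.336271 - 1 = 0.336271
FV = $3,200.00 * 0.336271 / 0.0495 = $21,738.75

$21,738.75


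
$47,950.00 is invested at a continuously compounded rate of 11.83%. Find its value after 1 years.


Formula: FV = P * e^(r*t)
Exponent: r*t = 0.1183 * 1 = 0.1183
e^(0.1183) = 1.125582
FV = $47,950.00 * 1.125582 = $53,971.64

$53,971.64


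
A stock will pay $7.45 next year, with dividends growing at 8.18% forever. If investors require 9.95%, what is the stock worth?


Formula: P = D1 / (r - g)
Spread: r - g = 0.0995 - 0.0818 = 0.0177
Substituting: P = $7.45 / 0.0177
P = $420.90

$420.90


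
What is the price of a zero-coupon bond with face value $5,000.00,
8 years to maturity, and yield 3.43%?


Formula: Price = FV / (1 + r)^n
Substituting: Price = $5,000.00 / (1 + 0.0343)^8
Discount factor: (1.0343)^8 = 1.309701
Price = $5,000.00 / 1.309701 = $3,817.66

$3,817.66


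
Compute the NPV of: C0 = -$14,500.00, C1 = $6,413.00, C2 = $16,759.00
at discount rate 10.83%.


Formula: NPV = C0 + C1/(1+r) + C2/(1+r)^2
Discount C1: $6,413.00 / (1 + 0.1083) = $5,786.34
Discount C2: $16,759.00 / (1 + 0.1083)^2 = $13,643.74
NPV = -$14,500.00 + $5,786.34 + $13,643.74 = $4,930.08

$4,930.08


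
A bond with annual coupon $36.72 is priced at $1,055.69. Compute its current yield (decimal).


Formula: Current yield = annual coupon / price
Substituting: CY = $36.72 / $1,055.69
CY = 0.034783

0.034783


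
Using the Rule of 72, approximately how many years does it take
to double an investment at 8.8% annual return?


Formula: Years ≈ 72 / r
Substituting: Years ≈ 72 / 8.8
Years ≈ 8.2

8.2 years


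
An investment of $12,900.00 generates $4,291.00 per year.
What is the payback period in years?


Formula: Payback = investment / annual cash flow
Substituting: Payback = $12,900.00 / $4,291.00
Payback = 3.0063 years

3.0063 years


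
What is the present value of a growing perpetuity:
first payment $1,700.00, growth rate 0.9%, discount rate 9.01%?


Formula: PV = C / (r - g)
Spread: r - g = 0.0901 - 0.009 = 0.0811
Substituting: PV = $1,700.00 / 0.0811
PV = $20,961.78

$20,961.78


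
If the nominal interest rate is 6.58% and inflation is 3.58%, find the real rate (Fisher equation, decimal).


Formula: (1 + r_real) = (1 + r_nom) / (1 + inflation)
Substituting: (1 + r_real) = 1.0658 / 1.0358
(1 + r_real) = 1.028963
r_real = 1.028963 - 1 = 0.028963

0.028963


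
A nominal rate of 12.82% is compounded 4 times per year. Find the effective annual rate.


Formula: EAR = (1 + r/m)^m - 1
Period rate: r/m = 0.1282 / 4 = 0.03205
Compounding: (1 + 0.03205)^4 = 1.134496
EAR = 1.134496 - 1 = 0.134496

0.134496


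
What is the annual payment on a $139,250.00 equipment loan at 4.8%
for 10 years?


Formula: PMT = PV * r / (1 - (1+r)^(-n))
Denominator: 1 - (1 + 0.048)^(-10) = 0.37427
Numerator: $139,250.00 * 0.048 = 6684.0
PMT = 6684.0 / 0.37427 = $17,858.78

$17,858.78


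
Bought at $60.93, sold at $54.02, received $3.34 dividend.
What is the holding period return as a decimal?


Formula: HPR = (P1 - P0 + D) / P0
Gain: $54.02 - $60.93 + $3.34 = -$3.57
HPR = -$3.57 / $60.93 = -0.0586

-0.0586


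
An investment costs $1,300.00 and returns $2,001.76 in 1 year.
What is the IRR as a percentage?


Formula: IRR = C1/C0 - 1
Substituting: IRR = $2,001.76 / $1,300.00 - 1
Ratio: 1.539815 - 1 = 0.539815
IRR = 53.9815%

53.9815%


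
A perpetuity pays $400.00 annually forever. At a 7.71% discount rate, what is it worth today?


Formula: PV = C / r
Substituting: PV = $400.00 / 0.0771
PV = $5,188.07

$5,188.07


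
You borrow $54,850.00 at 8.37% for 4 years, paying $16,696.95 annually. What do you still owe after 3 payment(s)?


Formula: Balance = PV*(1+r)^k - PMT*((1+r)^k - 1)/r
Growth: (1 + 0.0837)^3 = 1.272703
Accumulated factor: ((1+r)^k - 1)/r = 3.258106
Balance = $54,850.00 * 1.272703 - $16,696.95 * 3.258106
Balance = $15,407.36

$15,407.36


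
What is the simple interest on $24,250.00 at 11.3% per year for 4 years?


Formula: I = P * r * t
Substituting: I = $24,250.00 * 0.113 * 4
Step: I = $24,250.00 * 0.452
I = $10,961.00

$10,961.00


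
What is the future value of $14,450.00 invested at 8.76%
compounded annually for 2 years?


Formula: FV = P * (1 + r)^n
Substituting: FV = $14,450.00 * (1 + 0.0876)^2
Growth factor: (1.0876)^2 = 1.182874
FV = $14,450.00 * 1.182874 = $17,092.53

$17,092.53


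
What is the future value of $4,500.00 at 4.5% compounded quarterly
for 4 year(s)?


Formula: FV = P * (1 + r/m)^(m*t)
Period rate: r/m = 0.045 / 4 = 0.01125
Total periods: m*t = 4 * 4 = 16
Growth factor: (1 + 0.01125)^16 = 1.196015
FV = $4,500.00 * 1.196015 = $5,382.07

$5,382.07


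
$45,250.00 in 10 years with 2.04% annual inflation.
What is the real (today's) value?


Formula: Real value = nominal / (1 + inflation)^years
Price level: (1 + 0.0204)^10 = 1.223783
Real value = $45,250.00 / 1.223783 = $36,975.50

$36,975.50


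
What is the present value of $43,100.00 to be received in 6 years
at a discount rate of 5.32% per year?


Formula: PV = FV / (1 + r)^n
Substituting: PV = $43,100.00 / (1 + 0.0532)^6
Discount factor: (1.0532)^6 = 1.364788
PV = $43,100.00 / 1.364788 = $31,580.00

$31,580.00


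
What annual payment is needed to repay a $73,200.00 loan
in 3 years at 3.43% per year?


Formula: PMT = PV * r / (1 - (1+r)^(-n))
Denominator: 1 - (1 + 0.0343)^(-3) = 0.096225
Numerator: $73,200.00 * 0.0343 = 2510.76
PMT = 2510.76 / 0.096225 = $26,092.65

$26,092.65


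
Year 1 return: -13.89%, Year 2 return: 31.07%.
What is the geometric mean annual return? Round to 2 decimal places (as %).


Formula: Geometric mean = ((1+r1)*(1+r2))^(1/2) - 1
Product: (1 + -0.1389) * (1 + 0.3107) = 0.8611 * 1.3107 = 1.128644
Square root: 1.128644^0.5 = 1.062376
Geometric mean = 1.062376 - 1 = 0.062376
As percentage: 6.24%

6.24%


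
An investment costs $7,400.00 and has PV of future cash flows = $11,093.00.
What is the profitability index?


Formula: PI = PV(cash flows) / initial investment
Substituting: PI = $11,093.00 / $7,400.00
PI = 1.4991

1.4991


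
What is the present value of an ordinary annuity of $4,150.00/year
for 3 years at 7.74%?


Formula: PV = PMT * (1 - (1+r)^(-n)) / r
Discount factor: (1 + 0.0774)^(-3) = 0.799593
Bracket: 1 - 0.799593 = 0.200407
PV = $4,150.00 * 0.200407 / 0.0774 = $10,745.33

$10,745.33


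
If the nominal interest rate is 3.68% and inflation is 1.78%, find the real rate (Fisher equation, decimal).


Formula: (1 + r_real) = (1 + r_nom) / (1 + inflation)
Substituting: (1 + r_real) = 1.0368 / 1.0178
(1 + r_real) = 1.018668
r_real = 1.018668 - 1 = 0.018668

0.018668


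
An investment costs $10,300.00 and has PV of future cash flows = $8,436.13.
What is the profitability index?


Formula: PI = PV(cash flows) / initial investment
Substituting: PI = $8,436.13 / $10,300.00
PI = 0.819

0.819


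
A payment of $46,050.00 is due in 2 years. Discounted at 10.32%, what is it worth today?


Formula: PV = FV / (1 + r)^n
Substituting: PV = $46,050.00 / (1 + 0.1032)^2
Discount factor: (1.1032)^2 = 1.21705
PV = $46,050.00 / 1.21705 = $37,837.39

$37,837.39
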